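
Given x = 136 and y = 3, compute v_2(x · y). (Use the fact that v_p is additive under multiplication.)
v_2(408) = 3

v_p(x) = 3 (factor: 136 = 2^3 · 17); v_p(y) = 0 (factor: 3 = 2^0 · 3). Additivity: v_p(xy) = v_p(x) + v_p(y) = 3 + 0 = 3. (Direct check: xy = 408 = 2^3 · (51).)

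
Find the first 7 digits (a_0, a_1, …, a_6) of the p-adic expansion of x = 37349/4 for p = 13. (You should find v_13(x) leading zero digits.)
(a_0, …, a_6) = (0, 0, 0, 1, 10, 9, 9)

v_13(37349/4) = 3, so a_0 = ... = a_2 = 0. Factor out: x = 13^3 · u with u = 17/4 a unit in ℤ_13. Expand u iteratively via a_{v+i} = u_i mod 13, u_{i+1} = (u_i − a_{v+i})/13:
  u_0 = 17/4;  a_3 = 1;  u_1 = (u_0 − 1)/13 = 1/4
  u_1 = 1/4;  a_4 = 10;  u_2 = (u_1 − 10)/13 = -3/4
  u_2 = -3/4;  a_5 = 9;  u_3 = (u_2 − 9)/13 = -3/4
  u_3 = -3/4;  a_6 = 9;  u_4 = (u_3 − 9)/13 = -3/4
Digits: (0, 0, 0, 1, 10, 9, 9).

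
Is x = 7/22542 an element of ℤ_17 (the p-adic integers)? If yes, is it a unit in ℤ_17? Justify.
x ∉ ℤ_17 (v_17(x) = -2 < 0)

ℤ_17 = {x ∈ ℚ_17 : v_17(x) ≥ 0} and ℤ_17^× = {x ∈ ℤ_17 : v_17(x) = 0}. Here v_17(7/22542) = v_17(num) − v_17(den) = -2; compare against these criteria.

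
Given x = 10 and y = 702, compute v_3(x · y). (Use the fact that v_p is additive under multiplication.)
v_3(7020) = 3

v_p(x) = 0 (factor: 10 = 3^0 · 10); v_p(y) = 3 (factor: 702 = 3^3 · 26). Additivity: v_p(xy) = v_p(x) + v_p(y) = 0 + 3 = 3. (Direct check: xy = 7020 = 3^3 · (260).)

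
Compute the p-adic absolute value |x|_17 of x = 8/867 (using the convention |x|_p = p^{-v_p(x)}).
|8/867|_17 = 289

Step 1 — compute v_17(x) by factoring powers of 17 out of the numerator and denominator: v_17(8/867) = -2. Step 2 — apply |x|_p = p^{-v_p(x)} = 17^{2} = 289.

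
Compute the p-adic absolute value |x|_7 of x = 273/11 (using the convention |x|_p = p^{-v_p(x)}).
|273/11|_7 = 1/7

Step 1 — compute v_7(x) by factoring powers of 7 out of the numerator and denominator: v_7(273/11) = 1. Step 2 — apply |x|_p = p^{-v_p(x)} = 7^{-1} = 1/7.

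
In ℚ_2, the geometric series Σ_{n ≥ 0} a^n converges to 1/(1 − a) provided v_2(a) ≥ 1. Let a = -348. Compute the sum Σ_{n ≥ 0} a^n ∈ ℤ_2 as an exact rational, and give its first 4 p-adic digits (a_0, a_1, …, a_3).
Σ a^n = 1/(1 − a) = 1/349;  first 4 digits = (1, 0, 1, 0)

v_2(a) = 2 ≥ 1, so the series converges in ℤ_2 to 1/(1 − a) = 1/(1 − (-348)) = 1/349. Expand this rational in ℤ_2: compute digits iteratively via d_i = x_i mod 2, x_{i+1} = (x_i − d_i)/2. The first 4 digits are (1, 0, 1, 0).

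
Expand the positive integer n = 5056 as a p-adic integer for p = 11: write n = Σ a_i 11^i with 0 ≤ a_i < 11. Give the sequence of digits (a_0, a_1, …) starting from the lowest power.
(a_0, a_1, …) = (7, 8, 8, 3)

Repeated division by 11 gives the digits low-to-high: 5056 = 7 + 8·11^1 + 8·11^2 + 3·11^3. Digit sequence: (7, 8, 8, 3).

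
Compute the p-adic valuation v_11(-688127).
v_11(-688127) = 4

v_11(n) is the largest exponent k such that 11^k divides n. Factor out: -688127 = -11^4 · 47. (Sign doesn't affect v_p.) So v_11(-688127) = 4.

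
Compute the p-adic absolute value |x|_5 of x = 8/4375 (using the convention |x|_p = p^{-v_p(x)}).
|8/4375|_5 = 625

Step 1 — compute v_5(x) by factoring powers of 5 out of the numerator and denominator: v_5(8/4375) = -4. Step 2 — apply |x|_p = p^{-v_p(x)} = 5^{4} = 625.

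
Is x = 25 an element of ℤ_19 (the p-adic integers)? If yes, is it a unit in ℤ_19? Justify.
x ∈ ℤ_19^× (unit); v_19(x) = 0

ℤ_19 = {x ∈ ℚ_19 : v_19(x) ≥ 0} and ℤ_19^× = {x ∈ ℤ_19 : v_19(x) = 0}. Here v_19(25) = v_19(num) − v_19(den) = 0; compare against these criteria.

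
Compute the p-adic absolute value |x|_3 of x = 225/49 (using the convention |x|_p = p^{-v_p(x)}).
|225/49|_3 = 1/9

Step 1 — compute v_3(x) by factoring powers of 3 out of the numerator and denominator: v_3(225/49) = 2. Step 2 — apply |x|_p = p^{-v_p(x)} = 3^{-2} = 1/9.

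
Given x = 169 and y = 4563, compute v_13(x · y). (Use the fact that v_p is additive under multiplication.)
v_13(771147) = 4

v_p(x) = 2 (factor: 169 = 13^2 · 1); v_p(y) = 2 (factor: 4563 = 13^2 · 27). Additivity: v_p(xy) = v_p(x) + v_p(y) = 2 + 2 = 4. (Direct check: xy = 771147 = 13^4 · (27).)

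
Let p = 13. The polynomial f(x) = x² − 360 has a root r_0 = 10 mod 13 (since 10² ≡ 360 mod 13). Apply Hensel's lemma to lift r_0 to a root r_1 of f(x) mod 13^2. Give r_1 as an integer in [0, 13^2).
r_1 = 23 (mod 169)

Hensel's recurrence: r_{i+1} = r_i − f(r_i)·(f′(r_i))^{-1} mod 13^{i+2}, with f′(x) = 2x. Iterate:
  r_0 = 10 (mod 13)
  r_1 = 23 (mod 169)
Final: r_1 = 23, and one checks f(r_1) ≡ 0 mod 13^2.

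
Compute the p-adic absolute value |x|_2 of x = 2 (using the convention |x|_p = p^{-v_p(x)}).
|2|_2 = 1/2

Step 1 — compute v_2(x) by factoring powers of 2 out of the numerator and denominator: v_2(2) = 1. Step 2 — apply |x|_p = p^{-v_p(x)} = 2^{-1} = 1/2.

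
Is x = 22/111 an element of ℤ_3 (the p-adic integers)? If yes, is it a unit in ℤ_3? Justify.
x ∉ ℤ_3 (v_3(x) = -1 < 0)

ℤ_3 = {x ∈ ℚ_3 : v_3(x) ≥ 0} and ℤ_3^× = {x ∈ ℤ_3 : v_3(x) = 0}. Here v_3(22/111) = v_3(num) − v_3(den) = -1; compare against these criteria.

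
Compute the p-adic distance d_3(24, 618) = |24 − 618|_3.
d_3(24, 618) = 1/27

Step 1 — x − y = 24 − 618 = -594. Step 2 — v_3(-594) = 3 (factor: -594 = −(3^3 · 22); the sign does not affect v_p). Step 3 — |x − y|_3 = 3^{-3} = 1/27.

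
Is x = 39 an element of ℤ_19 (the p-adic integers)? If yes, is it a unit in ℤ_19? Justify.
x ∈ ℤ_19^× (unit); v_19(x) = 0

ℤ_19 = {x ∈ ℚ_19 : v_19(x) ≥ 0} and ℤ_19^× = {x ∈ ℤ_19 : v_19(x) = 0}. Here v_19(39) = v_19(num) − v_19(den) = 0; compare against these criteria.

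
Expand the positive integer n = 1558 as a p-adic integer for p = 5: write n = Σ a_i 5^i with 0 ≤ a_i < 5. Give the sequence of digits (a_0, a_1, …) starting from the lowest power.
(a_0, a_1, …) = (3, 1, 2, 2, 2)

Repeated division by 5 gives the digits low-to-high: 1558 = 3 + 1·5^1 + 2·5^2 + 2·5^3 + 2·5^4. Digit sequence: (3, 1, 2, 2, 2).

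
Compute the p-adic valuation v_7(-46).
v_7(-46) = 0

v_7(n) is the largest exponent k such that 7^k divides n. Factor out: -46 = -7^0 · 46. (Sign doesn't affect v_p.) So v_7(-46) = 0.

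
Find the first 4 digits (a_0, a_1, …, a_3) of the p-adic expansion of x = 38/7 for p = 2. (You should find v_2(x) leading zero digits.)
(a_0, …, a_3) = (0, 1, 0, 1)

v_2(38/7) = 1, so a_0 = ... = a_0 = 0. Factor out: x = 2^1 · u with u = 19/7 a unit in ℤ_2. Expand u iteratively via a_{v+i} = u_i mod 2, u_{i+1} = (u_i − a_{v+i})/2:
  u_0 = 19/7;  a_1 = 1;  u_1 = (u_0 − 1)/2 = 6/7
  u_1 = 6/7;  a_2 = 0;  u_2 = (u_1 − 0)/2 = 3/7
  u_2 = 3/7;  a_3 = 1;  u_3 = (u_2 − 1)/2 = -2/7
Digits: (0, 1, 0, 1).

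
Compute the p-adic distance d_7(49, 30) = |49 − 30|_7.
d_7(49, 30) = 1

Step 1 — x − y = 49 − 30 = 19. Step 2 — v_7(19) = 0 (factor: 19 = (7^0 · 19); the sign does not affect v_p). Step 3 — |x − y|_7 = 7^{0} = 1.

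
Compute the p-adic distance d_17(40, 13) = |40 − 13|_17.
d_17(40, 13) = 1

Step 1 — x − y = 40 − 13 = 27. Step 2 — v_17(27) = 0 (factor: 27 = (17^0 · 27); the sign does not affect v_p). Step 3 — |x − y|_17 = 17^{0} = 1.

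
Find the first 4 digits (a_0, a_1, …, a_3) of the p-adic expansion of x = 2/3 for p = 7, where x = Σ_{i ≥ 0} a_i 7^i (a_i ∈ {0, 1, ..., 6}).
(a_0, …, a_3) = (3, 2, 2, 2)

v_7(2/3) = 0 (numerator and denominator both coprime to 7), so x ∈ ℤ_7^×. Compute digits iteratively via a_i = x_i mod 7, x_{i+1} = (x_i − a_i)/7, with x_0 = x:
  x_0 = 2/3;  a_0 = 3;  x_1 = (x_0 − 3)/7 = -1/3
  x_1 = -1/3;  a_1 = 2;  x_2 = (x_1 − 2)/7 = -1/3
  x_2 = -1/3;  a_2 = 2;  x_3 = (x_2 − 2)/7 = -1/3
  x_3 = -1/3;  a_3 = 2;  x_4 = (x_3 − 2)/7 = -1/3
Digits: (3, 2, 2, 2).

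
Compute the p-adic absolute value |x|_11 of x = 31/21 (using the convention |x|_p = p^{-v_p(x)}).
|31/21|_11 = 1

Step 1 — compute v_11(x) by factoring powers of 11 out of the numerator and denominator: v_11(31/21) = 0. Step 2 — apply |x|_p = p^{-v_p(x)} = 11^{0} = 1.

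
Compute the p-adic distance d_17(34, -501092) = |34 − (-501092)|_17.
d_17(34, -501092) = 1/83521

Step 1 — x − y = 34 − (-501092) = 501126. Step 2 — v_17(501126) = 4 (factor: 501126 = (17^4 · 6); the sign does not affect v_p). Step 3 — |x − y|_17 = 17^{-4} = 1/83521.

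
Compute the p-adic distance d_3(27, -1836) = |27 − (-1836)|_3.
d_3(27, -1836) = 1/81

Step 1 — x − y = 27 − (-1836) = 1863. Step 2 — v_3(1863) = 4 (factor: 1863 = (3^4 · 23); the sign does not affect v_p). Step 3 — |x − y|_3 = 3^{-4} = 1/81.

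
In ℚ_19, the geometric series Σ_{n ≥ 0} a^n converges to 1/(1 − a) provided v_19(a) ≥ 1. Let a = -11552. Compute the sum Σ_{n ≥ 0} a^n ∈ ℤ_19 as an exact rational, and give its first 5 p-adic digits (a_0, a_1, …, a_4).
Σ a^n = 1/(1 − a) = 1/11553;  first 5 digits = (1, 0, 6, 17, 16)

v_19(a) = 2 ≥ 1, so the series converges in ℤ_19 to 1/(1 − a) = 1/(1 − (-11552)) = 1/11553. Expand this rational in ℤ_19: compute digits iteratively via d_i = x_i mod 19, x_{i+1} = (x_i − d_i)/19. The first 5 digits are (1, 0, 6, 17, 16).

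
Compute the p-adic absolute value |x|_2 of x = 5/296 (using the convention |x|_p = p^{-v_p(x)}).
|5/296|_2 = 8

Step 1 — compute v_2(x) by factoring powers of 2 out of the numerator and denominator: v_2(5/296) = -3. Step 2 — apply |x|_p = p^{-v_p(x)} = 2^{3} = 8.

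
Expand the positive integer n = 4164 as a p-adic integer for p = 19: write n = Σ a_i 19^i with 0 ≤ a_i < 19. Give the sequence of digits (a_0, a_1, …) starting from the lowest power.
(a_0, a_1, …) = (3, 10, 11)

Repeated division by 19 gives the digits low-to-high: 4164 = 3 + 10·19^1 + 11·19^2. Digit sequence: (3, 10, 11).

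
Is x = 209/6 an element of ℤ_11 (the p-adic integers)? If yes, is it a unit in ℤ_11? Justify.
x ∈ ℤ_11 but not a unit; v_11(x) = 1 > 0

ℤ_11 = {x ∈ ℚ_11 : v_11(x) ≥ 0} and ℤ_11^× = {x ∈ ℤ_11 : v_11(x) = 0}. Here v_11(209/6) = v_11(num) − v_11(den) = 1; compare against these criteria.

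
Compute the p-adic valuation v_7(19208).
v_7(19208) = 4

v_7(n) is the largest exponent k such that 7^k divides n. Factor out: 19208 = 7^4 · 8. (Sign doesn't affect v_p.) So v_7(19208) = 4.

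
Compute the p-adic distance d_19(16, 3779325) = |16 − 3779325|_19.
d_19(16, 3779325) = 1/130321

Step 1 — x − y = 16 − 3779325 = -3779309. Step 2 — v_19(-3779309) = 4 (factor: -3779309 = −(19^4 · 29); the sign does not affect v_p). Step 3 — |x − y|_19 = 19^{-4} = 1/130321.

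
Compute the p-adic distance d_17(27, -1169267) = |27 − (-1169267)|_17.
d_17(27, -1169267) = 1/83521

Step 1 — x − y = 27 − (-1169267) = 1169294. Step 2 — v_17(1169294) = 4 (factor: 1169294 = (17^4 · 14); the sign does not affect v_p). Step 3 — |x − y|_17 = 17^{-4} = 1/83521.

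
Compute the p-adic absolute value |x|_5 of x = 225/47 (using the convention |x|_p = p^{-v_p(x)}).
|225/47|_5 = 1/25

Step 1 — compute v_5(x) by factoring powers of 5 out of the numerator and denominator: v_5(225/47) = 2. Step 2 — apply |x|_p = p^{-v_p(x)} = 5^{-2} = 1/25.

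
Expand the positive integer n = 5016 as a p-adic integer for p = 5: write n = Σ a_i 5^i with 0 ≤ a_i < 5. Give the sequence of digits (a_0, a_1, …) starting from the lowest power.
(a_0, a_1, …) = (1, 3, 0, 0, 3, 1)

Repeated division by 5 gives the digits low-to-high: 5016 = 1 + 3·5^1 + 3·5^4 + 1·5^5. Digit sequence: (1, 3, 0, 0, 3, 1).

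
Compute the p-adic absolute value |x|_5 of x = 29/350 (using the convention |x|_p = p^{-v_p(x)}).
|29/350|_5 = 25

Step 1 — compute v_5(x) by factoring powers of 5 out of the numerator and denominator: v_5(29/350) = -2. Step 2 — apply |x|_p = p^{-v_p(x)} = 5^{2} = 25.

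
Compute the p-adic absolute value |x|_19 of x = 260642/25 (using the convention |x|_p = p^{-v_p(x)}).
|260642/25|_19 = 1/130321

Step 1 — compute v_19(x) by factoring powers of 19 out of the numerator and denominator: v_19(260642/25) = 4. Step 2 — apply |x|_p = p^{-v_p(x)} = 19^{-4} = 1/130321.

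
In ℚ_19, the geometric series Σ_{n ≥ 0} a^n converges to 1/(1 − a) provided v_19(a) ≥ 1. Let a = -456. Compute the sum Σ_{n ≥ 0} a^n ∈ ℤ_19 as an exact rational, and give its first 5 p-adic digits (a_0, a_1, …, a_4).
Σ a^n = 1/(1 − a) = 1/457;  first 5 digits = (1, 14, 4, 0, 13)

v_19(a) = 1 ≥ 1, so the series converges in ℤ_19 to 1/(1 − a) = 1/(1 − (-456)) = 1/457. Expand this rational in ℤ_19: compute digits iteratively via d_i = x_i mod 19, x_{i+1} = (x_i − d_i)/19. The first 5 digits are (1, 14, 4, 0, 13).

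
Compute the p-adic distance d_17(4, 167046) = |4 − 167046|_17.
d_17(4, 167046) = 1/83521

Step 1 — x − y = 4 − 167046 = -167042. Step 2 — v_17(-167042) = 4 (factor: -167042 = −(17^4 · 2); the sign does not affect v_p). Step 3 — |x − y|_17 = 17^{-4} = 1/83521.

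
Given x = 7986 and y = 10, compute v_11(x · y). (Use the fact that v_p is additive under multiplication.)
v_11(79860) = 3

v_p(x) = 3 (factor: 7986 = 11^3 · 6); v_p(y) = 0 (factor: 10 = 11^0 · 10). Additivity: v_p(xy) = v_p(x) + v_p(y) = 3 + 0 = 3. (Direct check: xy = 79860 = 11^3 · (60).)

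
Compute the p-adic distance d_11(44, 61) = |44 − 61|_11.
d_11(44, 61) = 1

Step 1 — x − y = 44 − 61 = -17. Step 2 — v_11(-17) = 0 (factor: -17 = −(11^0 · 17); the sign does not affect v_p). Step 3 — |x − y|_11 = 11^{0} = 1.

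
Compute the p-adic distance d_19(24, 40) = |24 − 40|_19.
d_19(24, 40) = 1

Step 1 — x − y = 24 − 40 = -16. Step 2 — v_19(-16) = 0 (factor: -16 = −(19^0 · 16); the sign does not affect v_p). Step 3 — |x − y|_19 = 19^{0} = 1.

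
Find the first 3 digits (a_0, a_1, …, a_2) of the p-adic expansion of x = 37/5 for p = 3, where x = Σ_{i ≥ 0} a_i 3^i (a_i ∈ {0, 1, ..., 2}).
(a_0, …, a_2) = (2, 0, 0)

v_3(37/5) = 0 (numerator and denominator both coprime to 3), so x ∈ ℤ_3^×. Compute digits iteratively via a_i = x_i mod 3, x_{i+1} = (x_i − a_i)/3, with x_0 = x:
  x_0 = 37/5;  a_0 = 2;  x_1 = (x_0 − 2)/3 = 9/5
  x_1 = 9/5;  a_1 = 0;  x_2 = (x_1 − 0)/3 = 3/5
  x_2 = 3/5;  a_2 = 0;  x_3 = (x_2 − 0)/3 = 1/5
Digits: (2, 0, 0).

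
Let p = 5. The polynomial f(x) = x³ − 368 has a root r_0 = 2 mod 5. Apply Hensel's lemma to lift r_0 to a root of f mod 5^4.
r_3 = 207 (mod 625)

Hensel: r_{i+1} = r_i − f(r_i)/f′(r_i) mod 5^{i+2}, where f′(x) = 3x². Iterate:
  r_0 = 2 (mod 5)
  r_1 = 7 (mod 25)
  r_2 = 82 (mod 125)
  r_3 = 207 (mod 625)
Final: r = 207 with f(r) ≡ 0 mod 5^4.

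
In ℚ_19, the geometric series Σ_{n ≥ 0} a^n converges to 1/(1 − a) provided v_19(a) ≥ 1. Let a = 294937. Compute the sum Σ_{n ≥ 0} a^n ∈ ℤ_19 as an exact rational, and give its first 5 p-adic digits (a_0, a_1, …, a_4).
Σ a^n = 1/(1 − a) = -1/294936;  first 5 digits = (1, 0, 0, 5, 2)

v_19(a) = 3 ≥ 1, so the series converges in ℤ_19 to 1/(1 − a) = 1/(1 − 294937) = -1/294936. Expand this rational in ℤ_19: compute digits iteratively via d_i = x_i mod 19, x_{i+1} = (x_i − d_i)/19. The first 5 digits are (1, 0, 0, 5, 2).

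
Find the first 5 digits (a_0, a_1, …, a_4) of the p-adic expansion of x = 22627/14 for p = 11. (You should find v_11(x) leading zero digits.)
(a_0, …, a_4) = (0, 0, 0, 2, 7)

v_11(22627/14) = 3, so a_0 = ... = a_2 = 0. Factor out: x = 11^3 · u with u = 17/14 a unit in ℤ_11. Expand u iteratively via a_{v+i} = u_i mod 11, u_{i+1} = (u_i − a_{v+i})/11:
  u_0 = 17/14;  a_3 = 2;  u_1 = (u_0 − 2)/11 = -1/14
  u_1 = -1/14;  a_4 = 7;  u_2 = (u_1 − 7)/11 = -9/14
Digits: (0, 0, 0, 2, 7).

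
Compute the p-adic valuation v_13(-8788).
v_13(-8788) = 3

v_13(n) is the largest exponent k such that 13^k divides n. Factor out: -8788 = -13^3 · 4. (Sign doesn't affect v_p.) So v_13(-8788) = 3.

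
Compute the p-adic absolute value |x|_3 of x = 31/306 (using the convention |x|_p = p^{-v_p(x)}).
|31/306|_3 = 9

Step 1 — compute v_3(x) by factoring powers of 3 out of the numerator and denominator: v_3(31/306) = -2. Step 2 — apply |x|_p = p^{-v_p(x)} = 3^{2} = 9.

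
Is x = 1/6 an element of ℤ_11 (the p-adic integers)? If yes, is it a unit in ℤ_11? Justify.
x ∈ ℤ_11^× (unit); v_11(x) = 0

ℤ_11 = {x ∈ ℚ_11 : v_11(x) ≥ 0} and ℤ_11^× = {x ∈ ℤ_11 : v_11(x) = 0}. Here v_11(1/6) = v_11(num) − v_11(den) = 0; compare against these criteria.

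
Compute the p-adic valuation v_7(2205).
v_7(2205) = 2

v_7(n) is the largest exponent k such that 7^k divides n. Factor out: 2205 = 7^2 · 45. (Sign doesn't affect v_p.) So v_7(2205) = 2.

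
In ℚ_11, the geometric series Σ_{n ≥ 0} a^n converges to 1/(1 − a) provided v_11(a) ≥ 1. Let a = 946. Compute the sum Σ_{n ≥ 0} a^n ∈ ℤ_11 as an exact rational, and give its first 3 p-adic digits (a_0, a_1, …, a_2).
Σ a^n = 1/(1 − a) = -1/945;  first 3 digits = (1, 9, 0)

v_11(a) = 1 ≥ 1, so the series converges in ℤ_11 to 1/(1 − a) = 1/(1 − 946) = -1/945. Expand this rational in ℤ_11: compute digits iteratively via d_i = x_i mod 11, x_{i+1} = (x_i − d_i)/11. The first 3 digits are (1, 9, 0).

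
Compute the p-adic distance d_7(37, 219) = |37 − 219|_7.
d_7(37, 219) = 1/7

Step 1 — x − y = 37 − 219 = -182. Step 2 — v_7(-182) = 1 (factor: -182 = −(7^1 · 26); the sign does not affect v_p). Step 3 — |x − y|_7 = 7^{-1} = 1/7.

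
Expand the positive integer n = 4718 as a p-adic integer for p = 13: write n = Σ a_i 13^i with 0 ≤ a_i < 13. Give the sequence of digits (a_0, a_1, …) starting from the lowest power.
(a_0, a_1, …) = (12, 11, 1, 2)

Repeated division by 13 gives the digits low-to-high: 4718 = 12 + 11·13^1 + 1·13^2 + 2·13^3. Digit sequence: (12, 11, 1, 2).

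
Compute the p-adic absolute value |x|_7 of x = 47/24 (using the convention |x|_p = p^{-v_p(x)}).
|47/24|_7 = 1

Step 1 — compute v_7(x) by factoring powers of 7 out of the numerator and denominator: v_7(47/24) = 0. Step 2 — apply |x|_p = p^{-v_p(x)} = 7^{0} = 1.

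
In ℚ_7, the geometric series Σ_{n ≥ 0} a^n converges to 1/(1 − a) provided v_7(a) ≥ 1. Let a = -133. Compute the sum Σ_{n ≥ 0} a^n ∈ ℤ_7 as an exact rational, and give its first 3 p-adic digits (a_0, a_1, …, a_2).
Σ a^n = 1/(1 − a) = 1/134;  first 3 digits = (1, 2, 1)

v_7(a) = 1 ≥ 1, so the series converges in ℤ_7 to 1/(1 − a) = 1/(1 − (-133)) = 1/134. Expand this rational in ℤ_7: compute digits iteratively via d_i = x_i mod 7, x_{i+1} = (x_i − d_i)/7. The first 3 digits are (1, 2, 1).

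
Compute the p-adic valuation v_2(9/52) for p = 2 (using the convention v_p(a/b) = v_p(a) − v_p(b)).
v_2(9/52) = -2

Factor powers of 2 from the numerator and denominator of the reduced fraction: 9 = 2^0 · 9 and 52 = 2^2 · 13. Apply v_p(a/b) = v_p(a) − v_p(b): v_2(9/52) = 0 − 2 = -2.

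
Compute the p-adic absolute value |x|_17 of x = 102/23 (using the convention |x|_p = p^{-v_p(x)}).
|102/23|_17 = 1/17

Step 1 — compute v_17(x) by factoring powers of 17 out of the numerator and denominator: v_17(102/23) = 1. Step 2 — apply |x|_p = p^{-v_p(x)} = 17^{-1} = 1/17.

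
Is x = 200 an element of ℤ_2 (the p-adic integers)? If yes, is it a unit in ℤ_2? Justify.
x ∈ ℤ_2 but not a unit; v_2(x) = 3 > 0

ℤ_2 = {x ∈ ℚ_2 : v_2(x) ≥ 0} and ℤ_2^× = {x ∈ ℤ_2 : v_2(x) = 0}. Here v_2(200) = v_2(num) − v_2(den) = 3; compare against these criteria.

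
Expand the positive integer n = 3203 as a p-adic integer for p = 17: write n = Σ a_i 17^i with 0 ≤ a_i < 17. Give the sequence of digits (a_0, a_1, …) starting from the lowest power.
(a_0, a_1, …) = (7, 1, 11)

Repeated division by 17 gives the digits low-to-high: 3203 = 7 + 1·17^1 + 11·17^2. Digit sequence: (7, 1, 11).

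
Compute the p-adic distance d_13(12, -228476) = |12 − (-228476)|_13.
d_13(12, -228476) = 1/28561

Step 1 — x − y = 12 − (-228476) = 228488. Step 2 — v_13(228488) = 4 (factor: 228488 = (13^4 · 8); the sign does not affect v_p). Step 3 — |x − y|_13 = 13^{-4} = 1/28561.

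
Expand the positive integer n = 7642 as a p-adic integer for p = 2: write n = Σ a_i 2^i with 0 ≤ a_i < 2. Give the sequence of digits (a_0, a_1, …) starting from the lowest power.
(a_0, a_1, …) = (0, 1, 0, 1, 1, 0, 1, 1, 1, 0, 1, 1, 1)

Repeated division by 2 gives the digits low-to-high: 7642 = 1·2^1 + 1·2^3 + 1·2^4 + 1·2^6 + 1·2^7 + 1·2^8 + 1·2^10 + 1·2^11 + 1·2^12. Digit sequence: (0, 1, 0, 1, 1, 0, 1, 1, 1, 0, 1, 1, 1).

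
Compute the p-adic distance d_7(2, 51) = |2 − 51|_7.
d_7(2, 51) = 1/49

Step 1 — x − y = 2 − 51 = -49. Step 2 — v_7(-49) = 2 (factor: -49 = −(7^2 · 1); the sign does not affect v_p). Step 3 — |x − y|_7 = 7^{-2} = 1/49.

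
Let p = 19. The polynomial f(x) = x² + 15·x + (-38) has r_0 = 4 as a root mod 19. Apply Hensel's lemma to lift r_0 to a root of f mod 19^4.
r_3 = 122193 (mod 130321)

Hensel: r_{i+1} = r_i − f(r_i)·(f′(r_i))^{-1} mod 19^{i+2}, f′(x) = 2x + 15. Iterate:
  r_0 = 4 (mod 19)
  r_1 = 175 (mod 361)
  r_2 = 5590 (mod 6859)
  r_3 = 122193 (mod 130321)
Final: r = 122193 satisfies f(r) ≡ 0 mod 19^4.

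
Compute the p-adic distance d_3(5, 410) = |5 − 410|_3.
d_3(5, 410) = 1/81

Step 1 — x − y = 5 − 410 = -405. Step 2 — v_3(-405) = 4 (factor: -405 = −(3^4 · 5); the sign does not affect v_p). Step 3 — |x − y|_3 = 3^{-4} = 1/81.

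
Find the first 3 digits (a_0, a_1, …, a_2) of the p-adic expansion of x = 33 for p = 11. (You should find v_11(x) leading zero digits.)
(a_0, …, a_2) = (0, 3, 0)

v_11(33) = 1, so a_0 = ... = a_0 = 0. Factor out: x = 11^1 · u with u = 3 a unit in ℤ_11. Expand u iteratively via a_{v+i} = u_i mod 11, u_{i+1} = (u_i − a_{v+i})/11:
  u_0 = 3;  a_1 = 3;  u_1 = (u_0 − 3)/11 = 0
  u_1 = 0;  a_2 = 0;  u_2 = (u_1 − 0)/11 = 0
Digits: (0, 3, 0).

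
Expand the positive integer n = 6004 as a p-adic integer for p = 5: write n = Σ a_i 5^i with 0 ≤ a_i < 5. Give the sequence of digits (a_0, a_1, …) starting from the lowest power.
(a_0, a_1, …) = (4, 0, 0, 3, 4, 1)

Repeated division by 5 gives the digits low-to-high: 6004 = 4 + 3·5^3 + 4·5^4 + 1·5^5. Digit sequence: (4, 0, 0, 3, 4, 1).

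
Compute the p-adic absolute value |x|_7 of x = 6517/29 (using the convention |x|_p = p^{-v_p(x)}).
|6517/29|_7 = 1/343

Step 1 — compute v_7(x) by factoring powers of 7 out of the numerator and denominator: v_7(6517/29) = 3. Step 2 — apply |x|_p = p^{-v_p(x)} = 7^{-3} = 1/343.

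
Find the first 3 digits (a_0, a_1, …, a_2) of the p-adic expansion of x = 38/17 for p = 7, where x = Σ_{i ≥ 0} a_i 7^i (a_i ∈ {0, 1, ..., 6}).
(a_0, …, a_2) = (1, 1, 4)

v_7(38/17) = 0 (numerator and denominator both coprime to 7), so x ∈ ℤ_7^×. Compute digits iteratively via a_i = x_i mod 7, x_{i+1} = (x_i − a_i)/7, with x_0 = x:
  x_0 = 38/17;  a_0 = 1;  x_1 = (x_0 − 1)/7 = 3/17
  x_1 = 3/17;  a_1 = 1;  x_2 = (x_1 − 1)/7 = -2/17
  x_2 = -2/17;  a_2 = 4;  x_3 = (x_2 − 4)/7 = -10/17
Digits: (1, 1, 4).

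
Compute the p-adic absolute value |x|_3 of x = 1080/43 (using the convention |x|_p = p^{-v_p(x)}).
|1080/43|_3 = 1/27

Step 1 — compute v_3(x) by factoring powers of 3 out of the numerator and denominator: v_3(1080/43) = 3. Step 2 — apply |x|_p = p^{-v_p(x)} = 3^{-3} = 1/27.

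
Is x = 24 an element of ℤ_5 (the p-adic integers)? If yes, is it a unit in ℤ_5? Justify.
x ∈ ℤ_5^× (unit); v_5(x) = 0

ℤ_5 = {x ∈ ℚ_5 : v_5(x) ≥ 0} and ℤ_5^× = {x ∈ ℤ_5 : v_5(x) = 0}. Here v_5(24) = v_5(num) − v_5(den) = 0; compare against these criteria.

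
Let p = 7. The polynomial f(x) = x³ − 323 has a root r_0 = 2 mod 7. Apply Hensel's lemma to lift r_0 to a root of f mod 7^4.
r_3 = 702 (mod 2401)

Hensel: r_{i+1} = r_i − f(r_i)/f′(r_i) mod 7^{i+2}, where f′(x) = 3x². Iterate:
  r_0 = 2 (mod 7)
  r_1 = 16 (mod 49)
  r_2 = 16 (mod 343)
  r_3 = 702 (mod 2401)
Final: r = 702 with f(r) ≡ 0 mod 7^4.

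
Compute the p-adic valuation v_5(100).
v_5(100) = 2

v_5(n) is the largest exponent k such that 5^k divides n. Factor out: 100 = 5^2 · 4. (Sign doesn't affect v_p.) So v_5(100) = 2.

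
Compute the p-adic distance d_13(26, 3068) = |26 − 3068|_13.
d_13(26, 3068) = 1/169

Step 1 — x − y = 26 − 3068 = -3042. Step 2 — v_13(-3042) = 2 (factor: -3042 = −(13^2 · 18); the sign does not affect v_p). Step 3 — |x − y|_13 = 13^{-2} = 1/169.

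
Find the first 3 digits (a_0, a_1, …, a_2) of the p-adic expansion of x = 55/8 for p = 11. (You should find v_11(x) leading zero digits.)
(a_0, …, a_2) = (0, 2, 4)

v_11(55/8) = 1, so a_0 = ... = a_0 = 0. Factor out: x = 11^1 · u with u = 5/8 a unit in ℤ_11. Expand u iteratively via a_{v+i} = u_i mod 11, u_{i+1} = (u_i − a_{v+i})/11:
  u_0 = 5/8;  a_1 = 2;  u_1 = (u_0 − 2)/11 = -1/8
  u_1 = -1/8;  a_2 = 4;  u_2 = (u_1 − 4)/11 = -3/8
Digits: (0, 2, 4).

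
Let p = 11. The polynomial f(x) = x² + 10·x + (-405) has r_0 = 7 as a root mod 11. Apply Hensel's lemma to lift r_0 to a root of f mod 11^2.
r_1 = 29 (mod 121)

Hensel: r_{i+1} = r_i − f(r_i)·(f′(r_i))^{-1} mod 11^{i+2}, f′(x) = 2x + 10. Iterate:
  r_0 = 7 (mod 11)
  r_1 = 29 (mod 121)
Final: r = 29 satisfies f(r) ≡ 0 mod 11^2.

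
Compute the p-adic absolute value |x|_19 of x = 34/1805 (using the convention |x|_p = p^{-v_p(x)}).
|34/1805|_19 = 361

Step 1 — compute v_19(x) by factoring powers of 19 out of the numerator and denominator: v_19(34/1805) = -2. Step 2 — apply |x|_p = p^{-v_p(x)} = 19^{2} = 361.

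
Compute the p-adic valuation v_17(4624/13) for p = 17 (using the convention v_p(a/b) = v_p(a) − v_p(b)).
v_17(4624/13) = 2

Factor powers of 17 from the numerator and denominator of the reduced fraction: 4624 = 17^2 · 16 and 13 = 17^0 · 13. Apply v_p(a/b) = v_p(a) − v_p(b): v_17(4624/13) = 2 − 0 = 2.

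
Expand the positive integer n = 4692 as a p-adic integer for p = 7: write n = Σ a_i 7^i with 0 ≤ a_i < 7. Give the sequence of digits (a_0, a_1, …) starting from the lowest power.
(a_0, a_1, …) = (2, 5, 4, 6, 1)

Repeated division by 7 gives the digits low-to-high: 4692 = 2 + 5·7^1 + 4·7^2 + 6·7^3 + 1·7^4. Digit sequence: (2, 5, 4, 6, 1).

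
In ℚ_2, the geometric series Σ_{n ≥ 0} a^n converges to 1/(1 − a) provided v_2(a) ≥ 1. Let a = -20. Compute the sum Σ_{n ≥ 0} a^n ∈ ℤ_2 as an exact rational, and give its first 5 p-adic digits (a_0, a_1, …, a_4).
Σ a^n = 1/(1 − a) = 1/21;  first 5 digits = (1, 0, 1, 1, 1)

v_2(a) = 2 ≥ 1, so the series converges in ℤ_2 to 1/(1 − a) = 1/(1 − (-20)) = 1/21. Expand this rational in ℤ_2: compute digits iteratively via d_i = x_i mod 2, x_{i+1} = (x_i − d_i)/2. The first 5 digits are (1, 0, 1, 1, 1).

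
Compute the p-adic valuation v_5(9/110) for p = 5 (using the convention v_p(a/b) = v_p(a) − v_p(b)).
v_5(9/110) = -1

Factor powers of 5 from the numerator and denominator of the reduced fraction: 9 = 5^0 · 9 and 110 = 5^1 · 22. Apply v_p(a/b) = v_p(a) − v_p(b): v_5(9/110) = 0 − 1 = -1.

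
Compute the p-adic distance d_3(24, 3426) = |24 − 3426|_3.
d_3(24, 3426) = 1/243

Step 1 — x − y = 24 − 3426 = -3402. Step 2 — v_3(-3402) = 5 (factor: -3402 = −(3^5 · 14); the sign does not affect v_p). Step 3 — |x − y|_3 = 3^{-5} = 1/243.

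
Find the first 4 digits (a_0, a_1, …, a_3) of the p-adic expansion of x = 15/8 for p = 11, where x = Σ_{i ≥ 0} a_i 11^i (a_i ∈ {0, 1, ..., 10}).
(a_0, …, a_3) = (6, 1, 4, 1)

v_11(15/8) = 0 (numerator and denominator both coprime to 11), so x ∈ ℤ_11^×. Compute digits iteratively via a_i = x_i mod 11, x_{i+1} = (x_i − a_i)/11, with x_0 = x:
  x_0 = 15/8;  a_0 = 6;  x_1 = (x_0 − 6)/11 = -3/8
  x_1 = -3/8;  a_1 = 1;  x_2 = (x_1 − 1)/11 = -1/8
  x_2 = -1/8;  a_2 = 4;  x_3 = (x_2 − 4)/11 = -3/8
  x_3 = -3/8;  a_3 = 1;  x_4 = (x_3 − 1)/11 = -1/8
Digits: (6, 1, 4, 1).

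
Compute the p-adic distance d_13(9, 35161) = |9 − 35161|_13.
d_13(9, 35161) = 1/2197

Step 1 — x − y = 9 − 35161 = -35152. Step 2 — v_13(-35152) = 3 (factor: -35152 = −(13^3 · 16); the sign does not affect v_p). Step 3 — |x − y|_13 = 13^{-3} = 1/2197.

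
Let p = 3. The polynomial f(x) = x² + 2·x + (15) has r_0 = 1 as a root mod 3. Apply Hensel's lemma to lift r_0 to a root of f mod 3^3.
r_2 = 10 (mod 27)

Hensel: r_{i+1} = r_i − f(r_i)·(f′(r_i))^{-1} mod 3^{i+2}, f′(x) = 2x + 2. Iterate:
  r_0 = 1 (mod 3)
  r_1 = 1 (mod 9)
  r_2 = 10 (mod 27)
Final: r = 10 satisfies f(r) ≡ 0 mod 3^3.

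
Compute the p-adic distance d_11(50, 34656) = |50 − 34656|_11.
d_11(50, 34656) = 1/1331

Step 1 — x − y = 50 − 34656 = -34606. Step 2 — v_11(-34606) = 3 (factor: -34606 = −(11^3 · 26); the sign does not affect v_p). Step 3 — |x − y|_11 = 11^{-3} = 1/1331.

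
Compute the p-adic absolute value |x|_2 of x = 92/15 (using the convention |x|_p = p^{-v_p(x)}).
|92/15|_2 = 1/4

Step 1 — compute v_2(x) by factoring powers of 2 out of the numerator and denominator: v_2(92/15) = 2. Step 2 — apply |x|_p = p^{-v_p(x)} = 2^{-2} = 1/4.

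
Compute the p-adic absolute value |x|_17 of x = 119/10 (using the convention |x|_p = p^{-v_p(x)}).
|119/10|_17 = 1/17

Step 1 — compute v_17(x) by factoring powers of 17 out of the numerator and denominator: v_17(119/10) = 1. Step 2 — apply |x|_p = p^{-v_p(x)} = 17^{-1} = 1/17.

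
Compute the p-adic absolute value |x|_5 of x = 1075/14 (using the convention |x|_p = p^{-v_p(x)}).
|1075/14|_5 = 1/25

Step 1 — compute v_5(x) by factoring powers of 5 out of the numerator and denominator: v_5(1075/14) = 2. Step 2 — apply |x|_p = p^{-v_p(x)} = 5^{-2} = 1/25.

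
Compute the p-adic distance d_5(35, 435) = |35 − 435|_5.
d_5(35, 435) = 1/25

Step 1 — x − y = 35 − 435 = -400. Step 2 — v_5(-400) = 2 (factor: -400 = −(5^2 · 16); the sign does not affect v_p). Step 3 — |x − y|_5 = 5^{-2} = 1/25.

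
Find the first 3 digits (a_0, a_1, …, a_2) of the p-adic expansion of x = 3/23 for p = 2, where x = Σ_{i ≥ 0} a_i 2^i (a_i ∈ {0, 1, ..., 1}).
(a_0, …, a_2) = (1, 0, 1)

v_2(3/23) = 0 (numerator and denominator both coprime to 2), so x ∈ ℤ_2^×. Compute digits iteratively via a_i = x_i mod 2, x_{i+1} = (x_i − a_i)/2, with x_0 = x:
  x_0 = 3/23;  a_0 = 1;  x_1 = (x_0 − 1)/2 = -10/23
  x_1 = -10/23;  a_1 = 0;  x_2 = (x_1 − 0)/2 = -5/23
  x_2 = -5/23;  a_2 = 1;  x_3 = (x_2 − 1)/2 = -14/23
Digits: (1, 0, 1).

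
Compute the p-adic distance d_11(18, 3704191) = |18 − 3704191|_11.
d_11(18, 3704191) = 1/161051

Step 1 — x − y = 18 − 3704191 = -3704173. Step 2 — v_11(-3704173) = 5 (factor: -3704173 = −(11^5 · 23); the sign does not affect v_p). Step 3 — |x − y|_11 = 11^{-5} = 1/161051.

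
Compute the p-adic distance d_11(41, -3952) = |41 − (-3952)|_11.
d_11(41, -3952) = 1/1331

Step 1 — x − y = 41 − (-3952) = 3993. Step 2 — v_11(3993) = 3 (factor: 3993 = (11^3 · 3); the sign does not affect v_p). Step 3 — |x − y|_11 = 11^{-3} = 1/1331.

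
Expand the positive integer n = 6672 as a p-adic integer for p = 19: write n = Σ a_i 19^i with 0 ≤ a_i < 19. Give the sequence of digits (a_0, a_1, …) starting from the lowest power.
(a_0, a_1, …) = (3, 9, 18)

Repeated division by 19 gives the digits low-to-high: 6672 = 3 + 9·19^1 + 18·19^2. Digit sequence: (3, 9, 18).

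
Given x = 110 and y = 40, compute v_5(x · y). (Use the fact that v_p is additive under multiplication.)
v_5(4400) = 2

v_p(x) = 1 (factor: 110 = 5^1 · 22); v_p(y) = 1 (factor: 40 = 5^1 · 8). Additivity: v_p(xy) = v_p(x) + v_p(y) = 1 + 1 = 2. (Direct check: xy = 4400 = 5^2 · (176).)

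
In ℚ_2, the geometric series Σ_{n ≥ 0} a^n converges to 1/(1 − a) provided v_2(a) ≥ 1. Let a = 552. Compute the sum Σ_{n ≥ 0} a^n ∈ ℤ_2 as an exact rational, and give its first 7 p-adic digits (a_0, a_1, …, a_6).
Σ a^n = 1/(1 − a) = -1/551;  first 7 digits = (1, 0, 0, 1, 0, 1, 1)

v_2(a) = 3 ≥ 1, so the series converges in ℤ_2 to 1/(1 − a) = 1/(1 − 552) = -1/551. Expand this rational in ℤ_2: compute digits iteratively via d_i = x_i mod 2, x_{i+1} = (x_i − d_i)/2. The first 7 digits are (1, 0, 0, 1, 0, 1, 1).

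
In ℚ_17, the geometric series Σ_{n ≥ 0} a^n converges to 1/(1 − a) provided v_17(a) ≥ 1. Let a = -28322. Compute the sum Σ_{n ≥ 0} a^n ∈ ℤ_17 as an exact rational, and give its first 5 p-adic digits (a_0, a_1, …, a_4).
Σ a^n = 1/(1 − a) = 1/28323;  first 5 digits = (1, 0, 4, 11, 15)

v_17(a) = 2 ≥ 1, so the series converges in ℤ_17 to 1/(1 − a) = 1/(1 − (-28322)) = 1/28323. Expand this rational in ℤ_17: compute digits iteratively via d_i = x_i mod 17, x_{i+1} = (x_i − d_i)/17. The first 5 digits are (1, 0, 4, 11, 15).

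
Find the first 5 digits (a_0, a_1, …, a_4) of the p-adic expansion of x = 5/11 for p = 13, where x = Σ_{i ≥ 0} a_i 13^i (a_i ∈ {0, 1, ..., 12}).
(a_0, …, a_4) = (4, 8, 10, 11, 5)

v_13(5/11) = 0 (numerator and denominator both coprime to 13), so x ∈ ℤ_13^×. Compute digits iteratively via a_i = x_i mod 13, x_{i+1} = (x_i − a_i)/13, with x_0 = x:
  x_0 = 5/11;  a_0 = 4;  x_1 = (x_0 − 4)/13 = -3/11
  x_1 = -3/11;  a_1 = 8;  x_2 = (x_1 − 8)/13 = -7/11
  x_2 = -7/11;  a_2 = 10;  x_3 = (x_2 − 10)/13 = -9/11
  x_3 = -9/11;  a_3 = 11;  x_4 = (x_3 − 11)/13 = -10/11
  x_4 = -10/11;  a_4 = 5;  x_5 = (x_4 − 5)/13 = -5/11
Digits: (4, 8, 10, 11, 5).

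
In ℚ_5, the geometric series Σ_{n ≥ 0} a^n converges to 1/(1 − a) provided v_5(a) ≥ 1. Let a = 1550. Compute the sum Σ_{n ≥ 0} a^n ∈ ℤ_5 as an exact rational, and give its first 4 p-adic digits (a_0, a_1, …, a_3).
Σ a^n = 1/(1 − a) = -1/1549;  first 4 digits = (1, 0, 2, 2)

v_5(a) = 2 ≥ 1, so the series converges in ℤ_5 to 1/(1 − a) = 1/(1 − 1550) = -1/1549. Expand this rational in ℤ_5: compute digits iteratively via d_i = x_i mod 5, x_{i+1} = (x_i − d_i)/5. The first 4 digits are (1, 0, 2, 2).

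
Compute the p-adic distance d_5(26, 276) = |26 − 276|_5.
d_5(26, 276) = 1/125

Step 1 — x − y = 26 − 276 = -250. Step 2 — v_5(-250) = 3 (factor: -250 = −(5^3 · 2); the sign does not affect v_p). Step 3 — |x − y|_5 = 5^{-3} = 1/125.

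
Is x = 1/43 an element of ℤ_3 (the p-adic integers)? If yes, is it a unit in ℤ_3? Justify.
x ∈ ℤ_3^× (unit); v_3(x) = 0

ℤ_3 = {x ∈ ℚ_3 : v_3(x) ≥ 0} and ℤ_3^× = {x ∈ ℤ_3 : v_3(x) = 0}. Here v_3(1/43) = v_3(num) − v_3(den) = 0; compare against these criteria.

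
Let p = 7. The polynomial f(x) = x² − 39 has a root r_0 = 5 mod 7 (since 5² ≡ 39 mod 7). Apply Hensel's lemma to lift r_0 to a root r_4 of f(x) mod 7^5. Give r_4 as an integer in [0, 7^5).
r_4 = 15020 (mod 16807)

Hensel's recurrence: r_{i+1} = r_i − f(r_i)·(f′(r_i))^{-1} mod 7^{i+2}, with f′(x) = 2x. Iterate:
  r_0 = 5 (mod 7)
  r_1 = 26 (mod 49)
  r_2 = 271 (mod 343)
  r_3 = 614 (mod 2401)
  r_4 = 15020 (mod 16807)
Final: r_4 = 15020, and one checks f(r_4) ≡ 0 mod 7^5.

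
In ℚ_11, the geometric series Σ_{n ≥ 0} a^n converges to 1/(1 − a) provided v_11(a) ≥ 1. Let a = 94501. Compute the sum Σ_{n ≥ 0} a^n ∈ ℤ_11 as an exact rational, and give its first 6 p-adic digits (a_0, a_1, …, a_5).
Σ a^n = 1/(1 − a) = -1/94500;  first 6 digits = (1, 0, 0, 5, 6, 0)

v_11(a) = 3 ≥ 1, so the series converges in ℤ_11 to 1/(1 − a) = 1/(1 − 94501) = -1/94500. Expand this rational in ℤ_11: compute digits iteratively via d_i = x_i mod 11, x_{i+1} = (x_i − d_i)/11. The first 6 digits are (1, 0, 0, 5, 6, 0).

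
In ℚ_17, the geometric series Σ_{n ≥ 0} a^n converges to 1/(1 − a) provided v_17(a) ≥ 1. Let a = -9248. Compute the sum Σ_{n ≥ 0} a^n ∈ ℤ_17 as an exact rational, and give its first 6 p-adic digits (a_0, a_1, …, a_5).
Σ a^n = 1/(1 − a) = 1/9249;  first 6 digits = (1, 0, 2, 15, 3, 9)

v_17(a) = 2 ≥ 1, so the series converges in ℤ_17 to 1/(1 − a) = 1/(1 − (-9248)) = 1/9249. Expand this rational in ℤ_17: compute digits iteratively via d_i = x_i mod 17, x_{i+1} = (x_i − d_i)/17. The first 6 digits are (1, 0, 2, 15, 3, 9).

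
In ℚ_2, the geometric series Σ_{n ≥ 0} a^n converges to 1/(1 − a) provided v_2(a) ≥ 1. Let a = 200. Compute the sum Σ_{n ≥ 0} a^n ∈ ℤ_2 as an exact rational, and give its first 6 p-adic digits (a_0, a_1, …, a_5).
Σ a^n = 1/(1 − a) = -1/199;  first 6 digits = (1, 0, 0, 1, 0, 0)

v_2(a) = 3 ≥ 1, so the series converges in ℤ_2 to 1/(1 − a) = 1/(1 − 200) = -1/199. Expand this rational in ℤ_2: compute digits iteratively via d_i = x_i mod 2, x_{i+1} = (x_i − d_i)/2. The first 6 digits are (1, 0, 0, 1, 0, 0).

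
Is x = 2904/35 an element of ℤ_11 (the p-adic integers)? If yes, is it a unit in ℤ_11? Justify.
x ∈ ℤ_11 but not a unit; v_11(x) = 2 > 0

ℤ_11 = {x ∈ ℚ_11 : v_11(x) ≥ 0} and ℤ_11^× = {x ∈ ℤ_11 : v_11(x) = 0}. Here v_11(2904/35) = v_11(num) − v_11(den) = 2; compare against these criteria.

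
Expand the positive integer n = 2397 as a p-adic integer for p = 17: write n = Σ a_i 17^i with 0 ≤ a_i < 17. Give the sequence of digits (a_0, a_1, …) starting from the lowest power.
(a_0, a_1, …) = (0, 5, 8)

Repeated division by 17 gives the digits low-to-high: 2397 = 5·17^1 + 8·17^2. Digit sequence: (0, 5, 8).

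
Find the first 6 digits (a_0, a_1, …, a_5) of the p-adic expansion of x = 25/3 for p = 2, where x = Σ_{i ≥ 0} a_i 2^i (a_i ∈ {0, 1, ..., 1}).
(a_0, …, a_5) = (1, 1, 0, 0, 1, 1)

v_2(25/3) = 0 (numerator and denominator both coprime to 2), so x ∈ ℤ_2^×. Compute digits iteratively via a_i = x_i mod 2, x_{i+1} = (x_i − a_i)/2, with x_0 = x:
  x_0 = 25/3;  a_0 = 1;  x_1 = (x_0 − 1)/2 = 11/3
  x_1 = 11/3;  a_1 = 1;  x_2 = (x_1 − 1)/2 = 4/3
  x_2 = 4/3;  a_2 = 0;  x_3 = (x_2 − 0)/2 = 2/3
  x_3 = 2/3;  a_3 = 0;  x_4 = (x_3 − 0)/2 = 1/3
  x_4 = 1/3;  a_4 = 1;  x_5 = (x_4 − 1)/2 = -1/3
  x_5 = -1/3;  a_5 = 1;  x_6 = (x_5 − 1)/2 = -2/3
Digits: (1, 1, 0, 0, 1, 1).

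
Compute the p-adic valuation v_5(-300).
v_5(-300) = 2

v_5(n) is the largest exponent k such that 5^k divides n. Factor out: -300 = -5^2 · 12. (Sign doesn't affect v_p.) So v_5(-300) = 2.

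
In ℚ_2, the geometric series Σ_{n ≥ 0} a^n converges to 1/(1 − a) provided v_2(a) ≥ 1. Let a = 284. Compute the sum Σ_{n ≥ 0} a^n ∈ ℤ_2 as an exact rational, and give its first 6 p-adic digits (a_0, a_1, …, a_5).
Σ a^n = 1/(1 − a) = -1/283;  first 6 digits = (1, 0, 1, 1, 0, 1)

v_2(a) = 2 ≥ 1, so the series converges in ℤ_2 to 1/(1 − a) = 1/(1 − 284) = -1/283. Expand this rational in ℤ_2: compute digits iteratively via d_i = x_i mod 2, x_{i+1} = (x_i − d_i)/2. The first 6 digits are (1, 0, 1, 1, 0, 1).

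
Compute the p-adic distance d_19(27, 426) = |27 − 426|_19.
d_19(27, 426) = 1/19

Step 1 — x − y = 27 − 426 = -399. Step 2 — v_19(-399) = 1 (factor: -399 = −(19^1 · 21); the sign does not affect v_p). Step 3 — |x − y|_19 = 19^{-1} = 1/19.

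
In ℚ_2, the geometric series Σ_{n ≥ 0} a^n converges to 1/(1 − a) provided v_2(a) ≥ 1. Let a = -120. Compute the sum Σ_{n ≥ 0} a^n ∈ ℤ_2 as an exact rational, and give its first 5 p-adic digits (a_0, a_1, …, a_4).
Σ a^n = 1/(1 − a) = 1/121;  first 5 digits = (1, 0, 0, 1, 0)

v_2(a) = 3 ≥ 1, so the series converges in ℤ_2 to 1/(1 − a) = 1/(1 − (-120)) = 1/121. Expand this rational in ℤ_2: compute digits iteratively via d_i = x_i mod 2, x_{i+1} = (x_i − d_i)/2. The first 5 digits are (1, 0, 0, 1, 0).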